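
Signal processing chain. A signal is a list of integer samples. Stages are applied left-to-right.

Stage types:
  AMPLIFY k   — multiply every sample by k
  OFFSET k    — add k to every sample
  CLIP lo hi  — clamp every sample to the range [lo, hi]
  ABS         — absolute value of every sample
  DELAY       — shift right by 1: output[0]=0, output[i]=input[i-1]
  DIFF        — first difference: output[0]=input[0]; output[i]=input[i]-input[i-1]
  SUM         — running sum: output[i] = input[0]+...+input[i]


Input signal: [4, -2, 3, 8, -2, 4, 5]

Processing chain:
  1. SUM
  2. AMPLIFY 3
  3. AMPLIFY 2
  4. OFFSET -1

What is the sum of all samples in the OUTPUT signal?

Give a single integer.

Answer: 413

Derivation:
Input: [4, -2, 3, 8, -2, 4, 5]
Stage 1 (SUM): sum[0..0]=4, sum[0..1]=2, sum[0..2]=5, sum[0..3]=13, sum[0..4]=11, sum[0..5]=15, sum[0..6]=20 -> [4, 2, 5, 13, 11, 15, 20]
Stage 2 (AMPLIFY 3): 4*3=12, 2*3=6, 5*3=15, 13*3=39, 11*3=33, 15*3=45, 20*3=60 -> [12, 6, 15, 39, 33, 45, 60]
Stage 3 (AMPLIFY 2): 12*2=24, 6*2=12, 15*2=30, 39*2=78, 33*2=66, 45*2=90, 60*2=120 -> [24, 12, 30, 78, 66, 90, 120]
Stage 4 (OFFSET -1): 24+-1=23, 12+-1=11, 30+-1=29, 78+-1=77, 66+-1=65, 90+-1=89, 120+-1=119 -> [23, 11, 29, 77, 65, 89, 119]
Output sum: 413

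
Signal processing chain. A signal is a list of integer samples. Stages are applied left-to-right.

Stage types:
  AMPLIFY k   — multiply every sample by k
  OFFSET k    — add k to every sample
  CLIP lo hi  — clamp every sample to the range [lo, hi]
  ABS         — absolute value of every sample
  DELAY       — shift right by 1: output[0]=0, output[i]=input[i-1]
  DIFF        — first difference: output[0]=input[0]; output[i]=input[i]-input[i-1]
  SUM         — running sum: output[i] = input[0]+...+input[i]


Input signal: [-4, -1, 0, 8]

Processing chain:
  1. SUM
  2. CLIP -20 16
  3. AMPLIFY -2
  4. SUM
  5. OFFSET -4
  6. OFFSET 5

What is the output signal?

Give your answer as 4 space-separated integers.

Answer: 9 19 29 23

Derivation:
Input: [-4, -1, 0, 8]
Stage 1 (SUM): sum[0..0]=-4, sum[0..1]=-5, sum[0..2]=-5, sum[0..3]=3 -> [-4, -5, -5, 3]
Stage 2 (CLIP -20 16): clip(-4,-20,16)=-4, clip(-5,-20,16)=-5, clip(-5,-20,16)=-5, clip(3,-20,16)=3 -> [-4, -5, -5, 3]
Stage 3 (AMPLIFY -2): -4*-2=8, -5*-2=10, -5*-2=10, 3*-2=-6 -> [8, 10, 10, -6]
Stage 4 (SUM): sum[0..0]=8, sum[0..1]=18, sum[0..2]=28, sum[0..3]=22 -> [8, 18, 28, 22]
Stage 5 (OFFSET -4): 8+-4=4, 18+-4=14, 28+-4=24, 22+-4=18 -> [4, 14, 24, 18]
Stage 6 (OFFSET 5): 4+5=9, 14+5=19, 24+5=29, 18+5=23 -> [9, 19, 29, 23]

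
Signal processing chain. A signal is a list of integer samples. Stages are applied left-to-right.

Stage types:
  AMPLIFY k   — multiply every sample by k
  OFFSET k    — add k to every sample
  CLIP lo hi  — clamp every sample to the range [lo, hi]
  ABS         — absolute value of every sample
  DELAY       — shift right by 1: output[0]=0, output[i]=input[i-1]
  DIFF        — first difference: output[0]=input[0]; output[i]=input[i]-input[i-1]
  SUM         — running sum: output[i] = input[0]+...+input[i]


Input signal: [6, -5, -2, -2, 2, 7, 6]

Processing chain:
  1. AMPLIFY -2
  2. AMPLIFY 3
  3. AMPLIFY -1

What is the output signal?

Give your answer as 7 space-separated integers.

Answer: 36 -30 -12 -12 12 42 36

Derivation:
Input: [6, -5, -2, -2, 2, 7, 6]
Stage 1 (AMPLIFY -2): 6*-2=-12, -5*-2=10, -2*-2=4, -2*-2=4, 2*-2=-4, 7*-2=-14, 6*-2=-12 -> [-12, 10, 4, 4, -4, -14, -12]
Stage 2 (AMPLIFY 3): -12*3=-36, 10*3=30, 4*3=12, 4*3=12, -4*3=-12, -14*3=-42, -12*3=-36 -> [-36, 30, 12, 12, -12, -42, -36]
Stage 3 (AMPLIFY -1): -36*-1=36, 30*-1=-30, 12*-1=-12, 12*-1=-12, -12*-1=12, -42*-1=42, -36*-1=36 -> [36, -30, -12, -12, 12, 42, 36]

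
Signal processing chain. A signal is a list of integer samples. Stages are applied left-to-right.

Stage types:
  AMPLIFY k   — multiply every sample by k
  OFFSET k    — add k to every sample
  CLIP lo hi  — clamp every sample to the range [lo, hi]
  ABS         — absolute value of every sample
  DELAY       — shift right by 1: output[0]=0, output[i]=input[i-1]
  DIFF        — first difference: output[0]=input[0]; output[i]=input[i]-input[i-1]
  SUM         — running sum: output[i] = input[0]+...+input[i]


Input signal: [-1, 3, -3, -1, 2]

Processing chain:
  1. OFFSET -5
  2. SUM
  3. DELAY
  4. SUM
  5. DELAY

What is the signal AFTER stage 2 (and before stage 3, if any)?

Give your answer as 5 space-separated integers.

Input: [-1, 3, -3, -1, 2]
Stage 1 (OFFSET -5): -1+-5=-6, 3+-5=-2, -3+-5=-8, -1+-5=-6, 2+-5=-3 -> [-6, -2, -8, -6, -3]
Stage 2 (SUM): sum[0..0]=-6, sum[0..1]=-8, sum[0..2]=-16, sum[0..3]=-22, sum[0..4]=-25 -> [-6, -8, -16, -22, -25]

Answer: -6 -8 -16 -22 -25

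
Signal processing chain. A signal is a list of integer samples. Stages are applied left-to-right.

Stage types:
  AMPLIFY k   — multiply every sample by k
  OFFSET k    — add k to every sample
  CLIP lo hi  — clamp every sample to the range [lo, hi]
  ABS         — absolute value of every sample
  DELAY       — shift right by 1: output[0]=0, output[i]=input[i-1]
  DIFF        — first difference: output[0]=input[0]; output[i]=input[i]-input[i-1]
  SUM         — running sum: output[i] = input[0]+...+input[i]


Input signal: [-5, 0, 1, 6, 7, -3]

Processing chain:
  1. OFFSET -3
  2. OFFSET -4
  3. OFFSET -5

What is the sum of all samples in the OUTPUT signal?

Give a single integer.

Input: [-5, 0, 1, 6, 7, -3]
Stage 1 (OFFSET -3): -5+-3=-8, 0+-3=-3, 1+-3=-2, 6+-3=3, 7+-3=4, -3+-3=-6 -> [-8, -3, -2, 3, 4, -6]
Stage 2 (OFFSET -4): -8+-4=-12, -3+-4=-7, -2+-4=-6, 3+-4=-1, 4+-4=0, -6+-4=-10 -> [-12, -7, -6, -1, 0, -10]
Stage 3 (OFFSET -5): -12+-5=-17, -7+-5=-12, -6+-5=-11, -1+-5=-6, 0+-5=-5, -10+-5=-15 -> [-17, -12, -11, -6, -5, -15]
Output sum: -66

Answer: -66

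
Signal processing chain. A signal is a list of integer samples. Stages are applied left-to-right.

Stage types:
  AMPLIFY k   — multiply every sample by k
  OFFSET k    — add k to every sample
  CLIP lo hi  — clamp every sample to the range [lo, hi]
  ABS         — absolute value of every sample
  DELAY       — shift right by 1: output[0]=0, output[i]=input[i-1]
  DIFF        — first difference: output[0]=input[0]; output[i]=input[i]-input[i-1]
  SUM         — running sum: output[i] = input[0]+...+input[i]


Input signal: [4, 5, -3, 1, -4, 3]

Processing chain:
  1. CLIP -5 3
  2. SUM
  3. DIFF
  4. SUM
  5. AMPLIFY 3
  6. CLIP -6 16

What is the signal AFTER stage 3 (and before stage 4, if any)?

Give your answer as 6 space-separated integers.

Input: [4, 5, -3, 1, -4, 3]
Stage 1 (CLIP -5 3): clip(4,-5,3)=3, clip(5,-5,3)=3, clip(-3,-5,3)=-3, clip(1,-5,3)=1, clip(-4,-5,3)=-4, clip(3,-5,3)=3 -> [3, 3, -3, 1, -4, 3]
Stage 2 (SUM): sum[0..0]=3, sum[0..1]=6, sum[0..2]=3, sum[0..3]=4, sum[0..4]=0, sum[0..5]=3 -> [3, 6, 3, 4, 0, 3]
Stage 3 (DIFF): s[0]=3, 6-3=3, 3-6=-3, 4-3=1, 0-4=-4, 3-0=3 -> [3, 3, -3, 1, -4, 3]

Answer: 3 3 -3 1 -4 3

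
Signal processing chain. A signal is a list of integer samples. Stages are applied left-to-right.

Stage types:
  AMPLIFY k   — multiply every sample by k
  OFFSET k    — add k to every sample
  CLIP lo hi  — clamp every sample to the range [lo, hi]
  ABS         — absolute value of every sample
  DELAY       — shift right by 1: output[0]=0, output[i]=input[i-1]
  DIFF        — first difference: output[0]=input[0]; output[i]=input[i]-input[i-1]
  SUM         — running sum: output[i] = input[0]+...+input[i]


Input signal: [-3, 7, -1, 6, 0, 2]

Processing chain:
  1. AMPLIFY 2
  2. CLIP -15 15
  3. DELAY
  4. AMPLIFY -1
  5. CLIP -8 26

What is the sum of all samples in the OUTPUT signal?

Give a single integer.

Answer: -8

Derivation:
Input: [-3, 7, -1, 6, 0, 2]
Stage 1 (AMPLIFY 2): -3*2=-6, 7*2=14, -1*2=-2, 6*2=12, 0*2=0, 2*2=4 -> [-6, 14, -2, 12, 0, 4]
Stage 2 (CLIP -15 15): clip(-6,-15,15)=-6, clip(14,-15,15)=14, clip(-2,-15,15)=-2, clip(12,-15,15)=12, clip(0,-15,15)=0, clip(4,-15,15)=4 -> [-6, 14, -2, 12, 0, 4]
Stage 3 (DELAY): [0, -6, 14, -2, 12, 0] = [0, -6, 14, -2, 12, 0] -> [0, -6, 14, -2, 12, 0]
Stage 4 (AMPLIFY -1): 0*-1=0, -6*-1=6, 14*-1=-14, -2*-1=2, 12*-1=-12, 0*-1=0 -> [0, 6, -14, 2, -12, 0]
Stage 5 (CLIP -8 26): clip(0,-8,26)=0, clip(6,-8,26)=6, clip(-14,-8,26)=-8, clip(2,-8,26)=2, clip(-12,-8,26)=-8, clip(0,-8,26)=0 -> [0, 6, -8, 2, -8, 0]
Output sum: -8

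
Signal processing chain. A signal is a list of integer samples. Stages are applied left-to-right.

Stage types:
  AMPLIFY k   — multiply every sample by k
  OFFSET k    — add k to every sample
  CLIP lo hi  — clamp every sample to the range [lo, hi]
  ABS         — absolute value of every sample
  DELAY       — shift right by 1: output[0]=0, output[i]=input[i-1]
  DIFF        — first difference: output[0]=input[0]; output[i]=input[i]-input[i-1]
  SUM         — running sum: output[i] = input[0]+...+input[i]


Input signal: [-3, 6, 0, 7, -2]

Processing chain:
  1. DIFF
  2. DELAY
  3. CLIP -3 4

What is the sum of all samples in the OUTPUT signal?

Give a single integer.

Input: [-3, 6, 0, 7, -2]
Stage 1 (DIFF): s[0]=-3, 6--3=9, 0-6=-6, 7-0=7, -2-7=-9 -> [-3, 9, -6, 7, -9]
Stage 2 (DELAY): [0, -3, 9, -6, 7] = [0, -3, 9, -6, 7] -> [0, -3, 9, -6, 7]
Stage 3 (CLIP -3 4): clip(0,-3,4)=0, clip(-3,-3,4)=-3, clip(9,-3,4)=4, clip(-6,-3,4)=-3, clip(7,-3,4)=4 -> [0, -3, 4, -3, 4]
Output sum: 2

Answer: 2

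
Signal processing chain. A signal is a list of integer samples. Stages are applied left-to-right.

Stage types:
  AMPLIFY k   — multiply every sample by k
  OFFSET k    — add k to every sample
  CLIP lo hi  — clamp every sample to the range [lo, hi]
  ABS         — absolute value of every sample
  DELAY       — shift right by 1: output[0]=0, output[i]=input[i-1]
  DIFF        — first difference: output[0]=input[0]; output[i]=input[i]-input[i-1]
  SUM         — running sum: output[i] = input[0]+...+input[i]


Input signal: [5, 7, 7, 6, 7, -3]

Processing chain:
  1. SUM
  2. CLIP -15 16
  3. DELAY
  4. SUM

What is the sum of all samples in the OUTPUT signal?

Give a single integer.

Input: [5, 7, 7, 6, 7, -3]
Stage 1 (SUM): sum[0..0]=5, sum[0..1]=12, sum[0..2]=19, sum[0..3]=25, sum[0..4]=32, sum[0..5]=29 -> [5, 12, 19, 25, 32, 29]
Stage 2 (CLIP -15 16): clip(5,-15,16)=5, clip(12,-15,16)=12, clip(19,-15,16)=16, clip(25,-15,16)=16, clip(32,-15,16)=16, clip(29,-15,16)=16 -> [5, 12, 16, 16, 16, 16]
Stage 3 (DELAY): [0, 5, 12, 16, 16, 16] = [0, 5, 12, 16, 16, 16] -> [0, 5, 12, 16, 16, 16]
Stage 4 (SUM): sum[0..0]=0, sum[0..1]=5, sum[0..2]=17, sum[0..3]=33, sum[0..4]=49, sum[0..5]=65 -> [0, 5, 17, 33, 49, 65]
Output sum: 169

Answer: 169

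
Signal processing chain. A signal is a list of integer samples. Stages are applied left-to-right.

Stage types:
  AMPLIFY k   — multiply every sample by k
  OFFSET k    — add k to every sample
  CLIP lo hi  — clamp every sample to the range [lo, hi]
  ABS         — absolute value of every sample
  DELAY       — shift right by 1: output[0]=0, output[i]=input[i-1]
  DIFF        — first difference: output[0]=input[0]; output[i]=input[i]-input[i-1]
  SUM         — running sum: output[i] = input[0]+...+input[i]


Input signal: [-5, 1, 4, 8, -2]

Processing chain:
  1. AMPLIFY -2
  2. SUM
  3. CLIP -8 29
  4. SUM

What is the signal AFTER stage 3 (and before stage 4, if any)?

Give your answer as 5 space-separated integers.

Answer: 10 8 0 -8 -8

Derivation:
Input: [-5, 1, 4, 8, -2]
Stage 1 (AMPLIFY -2): -5*-2=10, 1*-2=-2, 4*-2=-8, 8*-2=-16, -2*-2=4 -> [10, -2, -8, -16, 4]
Stage 2 (SUM): sum[0..0]=10, sum[0..1]=8, sum[0..2]=0, sum[0..3]=-16, sum[0..4]=-12 -> [10, 8, 0, -16, -12]
Stage 3 (CLIP -8 29): clip(10,-8,29)=10, clip(8,-8,29)=8, clip(0,-8,29)=0, clip(-16,-8,29)=-8, clip(-12,-8,29)=-8 -> [10, 8, 0, -8, -8]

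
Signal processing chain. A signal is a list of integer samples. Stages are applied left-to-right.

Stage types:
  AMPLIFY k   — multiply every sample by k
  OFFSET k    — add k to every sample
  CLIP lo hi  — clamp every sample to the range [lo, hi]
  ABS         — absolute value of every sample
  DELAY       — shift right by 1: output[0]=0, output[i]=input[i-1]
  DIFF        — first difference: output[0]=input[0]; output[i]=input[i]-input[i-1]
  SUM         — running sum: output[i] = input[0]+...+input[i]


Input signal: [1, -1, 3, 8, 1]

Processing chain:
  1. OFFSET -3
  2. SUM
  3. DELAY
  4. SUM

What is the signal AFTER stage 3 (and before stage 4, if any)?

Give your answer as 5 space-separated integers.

Input: [1, -1, 3, 8, 1]
Stage 1 (OFFSET -3): 1+-3=-2, -1+-3=-4, 3+-3=0, 8+-3=5, 1+-3=-2 -> [-2, -4, 0, 5, -2]
Stage 2 (SUM): sum[0..0]=-2, sum[0..1]=-6, sum[0..2]=-6, sum[0..3]=-1, sum[0..4]=-3 -> [-2, -6, -6, -1, -3]
Stage 3 (DELAY): [0, -2, -6, -6, -1] = [0, -2, -6, -6, -1] -> [0, -2, -6, -6, -1]

Answer: 0 -2 -6 -6 -1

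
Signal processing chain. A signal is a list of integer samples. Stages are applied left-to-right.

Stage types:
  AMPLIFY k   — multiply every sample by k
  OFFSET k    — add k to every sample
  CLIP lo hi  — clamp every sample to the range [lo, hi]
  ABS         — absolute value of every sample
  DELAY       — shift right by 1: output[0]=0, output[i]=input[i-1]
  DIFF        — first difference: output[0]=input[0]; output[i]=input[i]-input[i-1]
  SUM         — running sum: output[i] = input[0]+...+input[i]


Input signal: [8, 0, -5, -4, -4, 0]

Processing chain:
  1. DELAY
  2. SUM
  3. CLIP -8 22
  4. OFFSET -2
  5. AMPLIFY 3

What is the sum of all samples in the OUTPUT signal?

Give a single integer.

Answer: 3

Derivation:
Input: [8, 0, -5, -4, -4, 0]
Stage 1 (DELAY): [0, 8, 0, -5, -4, -4] = [0, 8, 0, -5, -4, -4] -> [0, 8, 0, -5, -4, -4]
Stage 2 (SUM): sum[0..0]=0, sum[0..1]=8, sum[0..2]=8, sum[0..3]=3, sum[0..4]=-1, sum[0..5]=-5 -> [0, 8, 8, 3, -1, -5]
Stage 3 (CLIP -8 22): clip(0,-8,22)=0, clip(8,-8,22)=8, clip(8,-8,22)=8, clip(3,-8,22)=3, clip(-1,-8,22)=-1, clip(-5,-8,22)=-5 -> [0, 8, 8, 3, -1, -5]
Stage 4 (OFFSET -2): 0+-2=-2, 8+-2=6, 8+-2=6, 3+-2=1, -1+-2=-3, -5+-2=-7 -> [-2, 6, 6, 1, -3, -7]
Stage 5 (AMPLIFY 3): -2*3=-6, 6*3=18, 6*3=18, 1*3=3, -3*3=-9, -7*3=-21 -> [-6, 18, 18, 3, -9, -21]
Output sum: 3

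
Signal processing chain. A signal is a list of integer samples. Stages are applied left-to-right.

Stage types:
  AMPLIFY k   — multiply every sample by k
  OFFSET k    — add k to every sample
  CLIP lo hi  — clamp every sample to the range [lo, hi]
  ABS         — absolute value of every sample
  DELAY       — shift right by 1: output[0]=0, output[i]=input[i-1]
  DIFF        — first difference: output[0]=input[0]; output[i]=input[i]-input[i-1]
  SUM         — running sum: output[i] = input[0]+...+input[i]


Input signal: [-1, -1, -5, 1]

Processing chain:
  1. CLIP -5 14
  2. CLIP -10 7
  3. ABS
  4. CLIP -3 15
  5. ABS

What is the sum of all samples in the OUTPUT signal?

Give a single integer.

Input: [-1, -1, -5, 1]
Stage 1 (CLIP -5 14): clip(-1,-5,14)=-1, clip(-1,-5,14)=-1, clip(-5,-5,14)=-5, clip(1,-5,14)=1 -> [-1, -1, -5, 1]
Stage 2 (CLIP -10 7): clip(-1,-10,7)=-1, clip(-1,-10,7)=-1, clip(-5,-10,7)=-5, clip(1,-10,7)=1 -> [-1, -1, -5, 1]
Stage 3 (ABS): |-1|=1, |-1|=1, |-5|=5, |1|=1 -> [1, 1, 5, 1]
Stage 4 (CLIP -3 15): clip(1,-3,15)=1, clip(1,-3,15)=1, clip(5,-3,15)=5, clip(1,-3,15)=1 -> [1, 1, 5, 1]
Stage 5 (ABS): |1|=1, |1|=1, |5|=5, |1|=1 -> [1, 1, 5, 1]
Output sum: 8

Answer: 8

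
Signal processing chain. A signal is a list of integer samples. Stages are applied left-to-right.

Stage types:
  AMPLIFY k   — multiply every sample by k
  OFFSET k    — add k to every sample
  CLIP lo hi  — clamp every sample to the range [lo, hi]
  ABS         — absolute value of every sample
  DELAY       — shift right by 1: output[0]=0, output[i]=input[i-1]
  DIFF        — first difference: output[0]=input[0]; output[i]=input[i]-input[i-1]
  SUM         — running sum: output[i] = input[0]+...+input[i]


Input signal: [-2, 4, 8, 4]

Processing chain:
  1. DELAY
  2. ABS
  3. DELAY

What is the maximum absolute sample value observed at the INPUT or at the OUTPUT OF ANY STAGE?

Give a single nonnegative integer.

Answer: 8

Derivation:
Input: [-2, 4, 8, 4] (max |s|=8)
Stage 1 (DELAY): [0, -2, 4, 8] = [0, -2, 4, 8] -> [0, -2, 4, 8] (max |s|=8)
Stage 2 (ABS): |0|=0, |-2|=2, |4|=4, |8|=8 -> [0, 2, 4, 8] (max |s|=8)
Stage 3 (DELAY): [0, 0, 2, 4] = [0, 0, 2, 4] -> [0, 0, 2, 4] (max |s|=4)
Overall max amplitude: 8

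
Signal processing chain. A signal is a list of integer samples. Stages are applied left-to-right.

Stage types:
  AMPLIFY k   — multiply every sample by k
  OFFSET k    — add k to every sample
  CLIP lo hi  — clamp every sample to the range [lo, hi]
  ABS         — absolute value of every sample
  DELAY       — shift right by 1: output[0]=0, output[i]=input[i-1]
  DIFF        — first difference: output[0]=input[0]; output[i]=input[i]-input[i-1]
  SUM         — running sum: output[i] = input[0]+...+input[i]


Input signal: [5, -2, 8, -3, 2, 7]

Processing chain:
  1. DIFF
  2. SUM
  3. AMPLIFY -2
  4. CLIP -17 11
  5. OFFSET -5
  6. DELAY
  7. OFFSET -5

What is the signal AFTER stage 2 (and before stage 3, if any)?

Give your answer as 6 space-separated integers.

Answer: 5 -2 8 -3 2 7

Derivation:
Input: [5, -2, 8, -3, 2, 7]
Stage 1 (DIFF): s[0]=5, -2-5=-7, 8--2=10, -3-8=-11, 2--3=5, 7-2=5 -> [5, -7, 10, -11, 5, 5]
Stage 2 (SUM): sum[0..0]=5, sum[0..1]=-2, sum[0..2]=8, sum[0..3]=-3, sum[0..4]=2, sum[0..5]=7 -> [5, -2, 8, -3, 2, 7]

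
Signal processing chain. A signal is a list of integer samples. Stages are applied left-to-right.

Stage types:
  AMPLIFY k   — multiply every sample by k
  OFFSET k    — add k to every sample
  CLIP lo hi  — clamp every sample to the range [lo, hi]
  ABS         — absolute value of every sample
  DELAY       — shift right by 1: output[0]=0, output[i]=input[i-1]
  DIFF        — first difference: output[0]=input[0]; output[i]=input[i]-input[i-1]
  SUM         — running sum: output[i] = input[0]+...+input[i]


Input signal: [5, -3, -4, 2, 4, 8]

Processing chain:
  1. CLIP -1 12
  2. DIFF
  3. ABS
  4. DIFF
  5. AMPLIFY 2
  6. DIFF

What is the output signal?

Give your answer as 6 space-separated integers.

Answer: 10 -8 -14 18 -8 6

Derivation:
Input: [5, -3, -4, 2, 4, 8]
Stage 1 (CLIP -1 12): clip(5,-1,12)=5, clip(-3,-1,12)=-1, clip(-4,-1,12)=-1, clip(2,-1,12)=2, clip(4,-1,12)=4, clip(8,-1,12)=8 -> [5, -1, -1, 2, 4, 8]
Stage 2 (DIFF): s[0]=5, -1-5=-6, -1--1=0, 2--1=3, 4-2=2, 8-4=4 -> [5, -6, 0, 3, 2, 4]
Stage 3 (ABS): |5|=5, |-6|=6, |0|=0, |3|=3, |2|=2, |4|=4 -> [5, 6, 0, 3, 2, 4]
Stage 4 (DIFF): s[0]=5, 6-5=1, 0-6=-6, 3-0=3, 2-3=-1, 4-2=2 -> [5, 1, -6, 3, -1, 2]
Stage 5 (AMPLIFY 2): 5*2=10, 1*2=2, -6*2=-12, 3*2=6, -1*2=-2, 2*2=4 -> [10, 2, -12, 6, -2, 4]
Stage 6 (DIFF): s[0]=10, 2-10=-8, -12-2=-14, 6--12=18, -2-6=-8, 4--2=6 -> [10, -8, -14, 18, -8, 6]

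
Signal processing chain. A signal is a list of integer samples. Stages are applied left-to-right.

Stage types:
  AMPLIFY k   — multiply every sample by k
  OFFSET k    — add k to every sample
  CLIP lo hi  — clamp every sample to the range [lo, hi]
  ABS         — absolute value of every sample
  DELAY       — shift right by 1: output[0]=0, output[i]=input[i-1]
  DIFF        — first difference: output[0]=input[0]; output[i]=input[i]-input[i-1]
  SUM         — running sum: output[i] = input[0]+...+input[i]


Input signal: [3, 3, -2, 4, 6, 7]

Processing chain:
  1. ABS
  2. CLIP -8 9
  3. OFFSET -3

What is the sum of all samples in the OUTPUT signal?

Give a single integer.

Input: [3, 3, -2, 4, 6, 7]
Stage 1 (ABS): |3|=3, |3|=3, |-2|=2, |4|=4, |6|=6, |7|=7 -> [3, 3, 2, 4, 6, 7]
Stage 2 (CLIP -8 9): clip(3,-8,9)=3, clip(3,-8,9)=3, clip(2,-8,9)=2, clip(4,-8,9)=4, clip(6,-8,9)=6, clip(7,-8,9)=7 -> [3, 3, 2, 4, 6, 7]
Stage 3 (OFFSET -3): 3+-3=0, 3+-3=0, 2+-3=-1, 4+-3=1, 6+-3=3, 7+-3=4 -> [0, 0, -1, 1, 3, 4]
Output sum: 7

Answer: 7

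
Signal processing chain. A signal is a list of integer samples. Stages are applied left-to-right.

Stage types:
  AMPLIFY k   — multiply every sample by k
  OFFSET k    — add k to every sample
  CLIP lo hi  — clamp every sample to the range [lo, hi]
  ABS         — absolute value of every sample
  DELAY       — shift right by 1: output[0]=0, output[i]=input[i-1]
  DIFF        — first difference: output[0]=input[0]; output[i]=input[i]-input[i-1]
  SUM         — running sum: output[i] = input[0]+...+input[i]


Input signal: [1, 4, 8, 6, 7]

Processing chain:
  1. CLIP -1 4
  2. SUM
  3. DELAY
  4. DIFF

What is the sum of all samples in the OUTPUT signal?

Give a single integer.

Input: [1, 4, 8, 6, 7]
Stage 1 (CLIP -1 4): clip(1,-1,4)=1, clip(4,-1,4)=4, clip(8,-1,4)=4, clip(6,-1,4)=4, clip(7,-1,4)=4 -> [1, 4, 4, 4, 4]
Stage 2 (SUM): sum[0..0]=1, sum[0..1]=5, sum[0..2]=9, sum[0..3]=13, sum[0..4]=17 -> [1, 5, 9, 13, 17]
Stage 3 (DELAY): [0, 1, 5, 9, 13] = [0, 1, 5, 9, 13] -> [0, 1, 5, 9, 13]
Stage 4 (DIFF): s[0]=0, 1-0=1, 5-1=4, 9-5=4, 13-9=4 -> [0, 1, 4, 4, 4]
Output sum: 13

Answer: 13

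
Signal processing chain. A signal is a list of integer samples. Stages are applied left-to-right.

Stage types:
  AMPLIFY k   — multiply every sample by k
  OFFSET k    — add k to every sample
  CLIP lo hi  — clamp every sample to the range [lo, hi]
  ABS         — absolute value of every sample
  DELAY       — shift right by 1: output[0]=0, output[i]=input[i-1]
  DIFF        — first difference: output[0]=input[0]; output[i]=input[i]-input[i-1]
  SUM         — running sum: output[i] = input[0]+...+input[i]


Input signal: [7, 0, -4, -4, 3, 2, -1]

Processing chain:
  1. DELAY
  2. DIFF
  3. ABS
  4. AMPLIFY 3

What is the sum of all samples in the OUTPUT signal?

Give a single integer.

Answer: 78

Derivation:
Input: [7, 0, -4, -4, 3, 2, -1]
Stage 1 (DELAY): [0, 7, 0, -4, -4, 3, 2] = [0, 7, 0, -4, -4, 3, 2] -> [0, 7, 0, -4, -4, 3, 2]
Stage 2 (DIFF): s[0]=0, 7-0=7, 0-7=-7, -4-0=-4, -4--4=0, 3--4=7, 2-3=-1 -> [0, 7, -7, -4, 0, 7, -1]
Stage 3 (ABS): |0|=0, |7|=7, |-7|=7, |-4|=4, |0|=0, |7|=7, |-1|=1 -> [0, 7, 7, 4, 0, 7, 1]
Stage 4 (AMPLIFY 3): 0*3=0, 7*3=21, 7*3=21, 4*3=12, 0*3=0, 7*3=21, 1*3=3 -> [0, 21, 21, 12, 0, 21, 3]
Output sum: 78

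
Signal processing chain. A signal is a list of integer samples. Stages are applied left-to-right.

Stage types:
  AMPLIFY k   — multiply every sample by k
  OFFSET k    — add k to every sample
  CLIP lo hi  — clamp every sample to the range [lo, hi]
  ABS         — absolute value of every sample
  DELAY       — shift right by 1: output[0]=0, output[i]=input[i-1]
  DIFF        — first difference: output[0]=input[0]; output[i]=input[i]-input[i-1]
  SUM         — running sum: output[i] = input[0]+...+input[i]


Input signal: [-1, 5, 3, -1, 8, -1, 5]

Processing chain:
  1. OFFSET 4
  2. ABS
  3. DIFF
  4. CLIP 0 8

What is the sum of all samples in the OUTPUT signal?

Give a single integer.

Answer: 23

Derivation:
Input: [-1, 5, 3, -1, 8, -1, 5]
Stage 1 (OFFSET 4): -1+4=3, 5+4=9, 3+4=7, -1+4=3, 8+4=12, -1+4=3, 5+4=9 -> [3, 9, 7, 3, 12, 3, 9]
Stage 2 (ABS): |3|=3, |9|=9, |7|=7, |3|=3, |12|=12, |3|=3, |9|=9 -> [3, 9, 7, 3, 12, 3, 9]
Stage 3 (DIFF): s[0]=3, 9-3=6, 7-9=-2, 3-7=-4, 12-3=9, 3-12=-9, 9-3=6 -> [3, 6, -2, -4, 9, -9, 6]
Stage 4 (CLIP 0 8): clip(3,0,8)=3, clip(6,0,8)=6, clip(-2,0,8)=0, clip(-4,0,8)=0, clip(9,0,8)=8, clip(-9,0,8)=0, clip(6,0,8)=6 -> [3, 6, 0, 0, 8, 0, 6]
Output sum: 23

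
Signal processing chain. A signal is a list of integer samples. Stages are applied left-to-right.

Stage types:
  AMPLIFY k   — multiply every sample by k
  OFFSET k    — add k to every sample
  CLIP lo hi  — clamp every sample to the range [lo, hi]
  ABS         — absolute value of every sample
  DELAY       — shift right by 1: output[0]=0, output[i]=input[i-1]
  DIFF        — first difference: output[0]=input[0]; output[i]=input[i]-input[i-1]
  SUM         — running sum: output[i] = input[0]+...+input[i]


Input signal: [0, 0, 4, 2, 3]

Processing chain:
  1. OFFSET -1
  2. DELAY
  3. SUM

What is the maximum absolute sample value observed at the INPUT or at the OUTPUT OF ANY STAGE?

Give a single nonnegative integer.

Input: [0, 0, 4, 2, 3] (max |s|=4)
Stage 1 (OFFSET -1): 0+-1=-1, 0+-1=-1, 4+-1=3, 2+-1=1, 3+-1=2 -> [-1, -1, 3, 1, 2] (max |s|=3)
Stage 2 (DELAY): [0, -1, -1, 3, 1] = [0, -1, -1, 3, 1] -> [0, -1, -1, 3, 1] (max |s|=3)
Stage 3 (SUM): sum[0..0]=0, sum[0..1]=-1, sum[0..2]=-2, sum[0..3]=1, sum[0..4]=2 -> [0, -1, -2, 1, 2] (max |s|=2)
Overall max amplitude: 4

Answer: 4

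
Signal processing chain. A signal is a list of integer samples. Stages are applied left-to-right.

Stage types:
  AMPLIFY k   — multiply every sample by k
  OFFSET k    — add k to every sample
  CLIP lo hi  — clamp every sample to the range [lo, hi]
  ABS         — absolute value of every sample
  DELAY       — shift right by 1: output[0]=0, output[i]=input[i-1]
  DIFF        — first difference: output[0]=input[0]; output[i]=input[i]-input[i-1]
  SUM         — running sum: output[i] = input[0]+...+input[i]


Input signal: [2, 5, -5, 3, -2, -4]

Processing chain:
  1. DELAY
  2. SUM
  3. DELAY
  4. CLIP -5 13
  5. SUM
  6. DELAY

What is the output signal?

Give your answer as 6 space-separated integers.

Input: [2, 5, -5, 3, -2, -4]
Stage 1 (DELAY): [0, 2, 5, -5, 3, -2] = [0, 2, 5, -5, 3, -2] -> [0, 2, 5, -5, 3, -2]
Stage 2 (SUM): sum[0..0]=0, sum[0..1]=2, sum[0..2]=7, sum[0..3]=2, sum[0..4]=5, sum[0..5]=3 -> [0, 2, 7, 2, 5, 3]
Stage 3 (DELAY): [0, 0, 2, 7, 2, 5] = [0, 0, 2, 7, 2, 5] -> [0, 0, 2, 7, 2, 5]
Stage 4 (CLIP -5 13): clip(0,-5,13)=0, clip(0,-5,13)=0, clip(2,-5,13)=2, clip(7,-5,13)=7, clip(2,-5,13)=2, clip(5,-5,13)=5 -> [0, 0, 2, 7, 2, 5]
Stage 5 (SUM): sum[0..0]=0, sum[0..1]=0, sum[0..2]=2, sum[0..3]=9, sum[0..4]=11, sum[0..5]=16 -> [0, 0, 2, 9, 11, 16]
Stage 6 (DELAY): [0, 0, 0, 2, 9, 11] = [0, 0, 0, 2, 9, 11] -> [0, 0, 0, 2, 9, 11]

Answer: 0 0 0 2 9 11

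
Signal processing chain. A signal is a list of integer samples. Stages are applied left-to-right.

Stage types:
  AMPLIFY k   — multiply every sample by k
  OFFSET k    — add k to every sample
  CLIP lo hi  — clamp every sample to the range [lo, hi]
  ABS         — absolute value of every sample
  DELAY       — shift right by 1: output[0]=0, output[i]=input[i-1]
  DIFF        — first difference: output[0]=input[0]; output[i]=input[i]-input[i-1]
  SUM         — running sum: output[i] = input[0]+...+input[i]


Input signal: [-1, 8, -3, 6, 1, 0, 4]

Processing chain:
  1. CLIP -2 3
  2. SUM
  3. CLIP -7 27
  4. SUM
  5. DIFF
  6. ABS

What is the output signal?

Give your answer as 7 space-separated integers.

Answer: 1 2 0 3 4 4 7

Derivation:
Input: [-1, 8, -3, 6, 1, 0, 4]
Stage 1 (CLIP -2 3): clip(-1,-2,3)=-1, clip(8,-2,3)=3, clip(-3,-2,3)=-2, clip(6,-2,3)=3, clip(1,-2,3)=1, clip(0,-2,3)=0, clip(4,-2,3)=3 -> [-1, 3, -2, 3, 1, 0, 3]
Stage 2 (SUM): sum[0..0]=-1, sum[0..1]=2, sum[0..2]=0, sum[0..3]=3, sum[0..4]=4, sum[0..5]=4, sum[0..6]=7 -> [-1, 2, 0, 3, 4, 4, 7]
Stage 3 (CLIP -7 27): clip(-1,-7,27)=-1, clip(2,-7,27)=2, clip(0,-7,27)=0, clip(3,-7,27)=3, clip(4,-7,27)=4, clip(4,-7,27)=4, clip(7,-7,27)=7 -> [-1, 2, 0, 3, 4, 4, 7]
Stage 4 (SUM): sum[0..0]=-1, sum[0..1]=1, sum[0..2]=1, sum[0..3]=4, sum[0..4]=8, sum[0..5]=12, sum[0..6]=19 -> [-1, 1, 1, 4, 8, 12, 19]
Stage 5 (DIFF): s[0]=-1, 1--1=2, 1-1=0, 4-1=3, 8-4=4, 12-8=4, 19-12=7 -> [-1, 2, 0, 3, 4, 4, 7]
Stage 6 (ABS): |-1|=1, |2|=2, |0|=0, |3|=3, |4|=4, |4|=4, |7|=7 -> [1, 2, 0, 3, 4, 4, 7]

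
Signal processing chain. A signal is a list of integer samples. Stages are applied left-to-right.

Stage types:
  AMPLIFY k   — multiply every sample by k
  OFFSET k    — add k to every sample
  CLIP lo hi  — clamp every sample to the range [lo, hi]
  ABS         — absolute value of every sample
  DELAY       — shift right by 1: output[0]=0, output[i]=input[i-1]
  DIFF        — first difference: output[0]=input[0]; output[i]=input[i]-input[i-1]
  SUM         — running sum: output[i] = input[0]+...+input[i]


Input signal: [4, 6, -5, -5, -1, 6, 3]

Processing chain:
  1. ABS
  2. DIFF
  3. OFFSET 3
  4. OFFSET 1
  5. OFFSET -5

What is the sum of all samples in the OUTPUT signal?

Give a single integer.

Input: [4, 6, -5, -5, -1, 6, 3]
Stage 1 (ABS): |4|=4, |6|=6, |-5|=5, |-5|=5, |-1|=1, |6|=6, |3|=3 -> [4, 6, 5, 5, 1, 6, 3]
Stage 2 (DIFF): s[0]=4, 6-4=2, 5-6=-1, 5-5=0, 1-5=-4, 6-1=5, 3-6=-3 -> [4, 2, -1, 0, -4, 5, -3]
Stage 3 (OFFSET 3): 4+3=7, 2+3=5, -1+3=2, 0+3=3, -4+3=-1, 5+3=8, -3+3=0 -> [7, 5, 2, 3, -1, 8, 0]
Stage 4 (OFFSET 1): 7+1=8, 5+1=6, 2+1=3, 3+1=4, -1+1=0, 8+1=9, 0+1=1 -> [8, 6, 3, 4, 0, 9, 1]
Stage 5 (OFFSET -5): 8+-5=3, 6+-5=1, 3+-5=-2, 4+-5=-1, 0+-5=-5, 9+-5=4, 1+-5=-4 -> [3, 1, -2, -1, -5, 4, -4]
Output sum: -4

Answer: -4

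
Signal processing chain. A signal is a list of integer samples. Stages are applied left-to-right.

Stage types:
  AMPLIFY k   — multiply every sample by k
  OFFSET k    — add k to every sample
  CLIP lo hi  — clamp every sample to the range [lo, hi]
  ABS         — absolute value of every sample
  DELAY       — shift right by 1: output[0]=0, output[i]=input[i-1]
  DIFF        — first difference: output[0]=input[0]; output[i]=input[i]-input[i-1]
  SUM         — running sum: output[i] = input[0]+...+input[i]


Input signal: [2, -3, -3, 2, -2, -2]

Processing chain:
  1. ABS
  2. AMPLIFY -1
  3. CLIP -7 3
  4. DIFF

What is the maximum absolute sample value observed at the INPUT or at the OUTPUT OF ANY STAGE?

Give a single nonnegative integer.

Input: [2, -3, -3, 2, -2, -2] (max |s|=3)
Stage 1 (ABS): |2|=2, |-3|=3, |-3|=3, |2|=2, |-2|=2, |-2|=2 -> [2, 3, 3, 2, 2, 2] (max |s|=3)
Stage 2 (AMPLIFY -1): 2*-1=-2, 3*-1=-3, 3*-1=-3, 2*-1=-2, 2*-1=-2, 2*-1=-2 -> [-2, -3, -3, -2, -2, -2] (max |s|=3)
Stage 3 (CLIP -7 3): clip(-2,-7,3)=-2, clip(-3,-7,3)=-3, clip(-3,-7,3)=-3, clip(-2,-7,3)=-2, clip(-2,-7,3)=-2, clip(-2,-7,3)=-2 -> [-2, -3, -3, -2, -2, -2] (max |s|=3)
Stage 4 (DIFF): s[0]=-2, -3--2=-1, -3--3=0, -2--3=1, -2--2=0, -2--2=0 -> [-2, -1, 0, 1, 0, 0] (max |s|=2)
Overall max amplitude: 3

Answer: 3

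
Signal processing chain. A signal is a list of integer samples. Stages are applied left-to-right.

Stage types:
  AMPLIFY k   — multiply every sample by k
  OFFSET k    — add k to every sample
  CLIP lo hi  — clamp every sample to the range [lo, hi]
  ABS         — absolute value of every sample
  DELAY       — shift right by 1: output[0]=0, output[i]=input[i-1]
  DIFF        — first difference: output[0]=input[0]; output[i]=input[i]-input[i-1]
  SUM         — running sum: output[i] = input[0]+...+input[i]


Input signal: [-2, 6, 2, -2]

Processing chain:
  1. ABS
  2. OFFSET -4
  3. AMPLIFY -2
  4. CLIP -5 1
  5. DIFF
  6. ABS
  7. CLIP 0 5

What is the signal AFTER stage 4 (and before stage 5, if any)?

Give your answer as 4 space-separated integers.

Input: [-2, 6, 2, -2]
Stage 1 (ABS): |-2|=2, |6|=6, |2|=2, |-2|=2 -> [2, 6, 2, 2]
Stage 2 (OFFSET -4): 2+-4=-2, 6+-4=2, 2+-4=-2, 2+-4=-2 -> [-2, 2, -2, -2]
Stage 3 (AMPLIFY -2): -2*-2=4, 2*-2=-4, -2*-2=4, -2*-2=4 -> [4, -4, 4, 4]
Stage 4 (CLIP -5 1): clip(4,-5,1)=1, clip(-4,-5,1)=-4, clip(4,-5,1)=1, clip(4,-5,1)=1 -> [1, -4, 1, 1]

Answer: 1 -4 1 1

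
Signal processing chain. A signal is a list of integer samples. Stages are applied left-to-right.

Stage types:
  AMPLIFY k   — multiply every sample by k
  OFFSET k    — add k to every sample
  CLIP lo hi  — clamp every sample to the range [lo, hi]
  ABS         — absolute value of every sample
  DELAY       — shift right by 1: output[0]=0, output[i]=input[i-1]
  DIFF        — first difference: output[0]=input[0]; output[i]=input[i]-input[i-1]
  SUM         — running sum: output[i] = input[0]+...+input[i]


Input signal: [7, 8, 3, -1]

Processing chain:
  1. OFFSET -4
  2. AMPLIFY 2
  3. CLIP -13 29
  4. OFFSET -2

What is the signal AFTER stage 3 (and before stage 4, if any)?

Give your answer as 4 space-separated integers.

Answer: 6 8 -2 -10

Derivation:
Input: [7, 8, 3, -1]
Stage 1 (OFFSET -4): 7+-4=3, 8+-4=4, 3+-4=-1, -1+-4=-5 -> [3, 4, -1, -5]
Stage 2 (AMPLIFY 2): 3*2=6, 4*2=8, -1*2=-2, -5*2=-10 -> [6, 8, -2, -10]
Stage 3 (CLIP -13 29): clip(6,-13,29)=6, clip(8,-13,29)=8, clip(-2,-13,29)=-2, clip(-10,-13,29)=-10 -> [6, 8, -2, -10]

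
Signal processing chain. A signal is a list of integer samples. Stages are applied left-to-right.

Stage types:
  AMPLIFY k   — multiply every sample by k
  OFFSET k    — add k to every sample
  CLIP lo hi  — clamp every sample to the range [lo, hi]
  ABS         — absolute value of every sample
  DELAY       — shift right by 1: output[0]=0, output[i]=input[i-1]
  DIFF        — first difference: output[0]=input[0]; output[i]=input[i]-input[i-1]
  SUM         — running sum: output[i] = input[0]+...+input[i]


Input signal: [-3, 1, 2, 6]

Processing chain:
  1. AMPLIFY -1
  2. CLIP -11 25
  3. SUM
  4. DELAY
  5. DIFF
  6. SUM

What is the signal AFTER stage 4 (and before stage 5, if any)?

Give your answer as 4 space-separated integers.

Answer: 0 3 2 0

Derivation:
Input: [-3, 1, 2, 6]
Stage 1 (AMPLIFY -1): -3*-1=3, 1*-1=-1, 2*-1=-2, 6*-1=-6 -> [3, -1, -2, -6]
Stage 2 (CLIP -11 25): clip(3,-11,25)=3, clip(-1,-11,25)=-1, clip(-2,-11,25)=-2, clip(-6,-11,25)=-6 -> [3, -1, -2, -6]
Stage 3 (SUM): sum[0..0]=3, sum[0..1]=2, sum[0..2]=0, sum[0..3]=-6 -> [3, 2, 0, -6]
Stage 4 (DELAY): [0, 3, 2, 0] = [0, 3, 2, 0] -> [0, 3, 2, 0]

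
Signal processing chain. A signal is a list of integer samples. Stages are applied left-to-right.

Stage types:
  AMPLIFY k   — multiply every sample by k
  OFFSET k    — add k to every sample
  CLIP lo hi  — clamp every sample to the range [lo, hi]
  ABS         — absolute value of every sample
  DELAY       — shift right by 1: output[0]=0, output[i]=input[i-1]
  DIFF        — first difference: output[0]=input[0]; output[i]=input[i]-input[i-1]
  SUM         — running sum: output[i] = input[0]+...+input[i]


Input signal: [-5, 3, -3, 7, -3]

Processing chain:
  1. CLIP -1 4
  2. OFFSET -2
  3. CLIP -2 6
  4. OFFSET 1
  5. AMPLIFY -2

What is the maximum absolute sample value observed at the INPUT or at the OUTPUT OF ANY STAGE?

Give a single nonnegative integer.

Answer: 7

Derivation:
Input: [-5, 3, -3, 7, -3] (max |s|=7)
Stage 1 (CLIP -1 4): clip(-5,-1,4)=-1, clip(3,-1,4)=3, clip(-3,-1,4)=-1, clip(7,-1,4)=4, clip(-3,-1,4)=-1 -> [-1, 3, -1, 4, -1] (max |s|=4)
Stage 2 (OFFSET -2): -1+-2=-3, 3+-2=1, -1+-2=-3, 4+-2=2, -1+-2=-3 -> [-3, 1, -3, 2, -3] (max |s|=3)
Stage 3 (CLIP -2 6): clip(-3,-2,6)=-2, clip(1,-2,6)=1, clip(-3,-2,6)=-2, clip(2,-2,6)=2, clip(-3,-2,6)=-2 -> [-2, 1, -2, 2, -2] (max |s|=2)
Stage 4 (OFFSET 1): -2+1=-1, 1+1=2, -2+1=-1, 2+1=3, -2+1=-1 -> [-1, 2, -1, 3, -1] (max |s|=3)
Stage 5 (AMPLIFY -2): -1*-2=2, 2*-2=-4, -1*-2=2, 3*-2=-6, -1*-2=2 -> [2, -4, 2, -6, 2] (max |s|=6)
Overall max amplitude: 7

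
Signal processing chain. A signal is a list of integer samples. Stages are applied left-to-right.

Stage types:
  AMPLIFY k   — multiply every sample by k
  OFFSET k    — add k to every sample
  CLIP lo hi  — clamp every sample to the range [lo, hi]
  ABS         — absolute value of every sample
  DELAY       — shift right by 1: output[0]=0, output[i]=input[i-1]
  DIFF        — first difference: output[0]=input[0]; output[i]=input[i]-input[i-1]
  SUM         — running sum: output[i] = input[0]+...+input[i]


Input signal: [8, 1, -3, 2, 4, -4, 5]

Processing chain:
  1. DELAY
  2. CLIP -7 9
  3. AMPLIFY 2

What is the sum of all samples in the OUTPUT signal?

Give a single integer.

Answer: 16

Derivation:
Input: [8, 1, -3, 2, 4, -4, 5]
Stage 1 (DELAY): [0, 8, 1, -3, 2, 4, -4] = [0, 8, 1, -3, 2, 4, -4] -> [0, 8, 1, -3, 2, 4, -4]
Stage 2 (CLIP -7 9): clip(0,-7,9)=0, clip(8,-7,9)=8, clip(1,-7,9)=1, clip(-3,-7,9)=-3, clip(2,-7,9)=2, clip(4,-7,9)=4, clip(-4,-7,9)=-4 -> [0, 8, 1, -3, 2, 4, -4]
Stage 3 (AMPLIFY 2): 0*2=0, 8*2=16, 1*2=2, -3*2=-6, 2*2=4, 4*2=8, -4*2=-8 -> [0, 16, 2, -6, 4, 8, -8]
Output sum: 16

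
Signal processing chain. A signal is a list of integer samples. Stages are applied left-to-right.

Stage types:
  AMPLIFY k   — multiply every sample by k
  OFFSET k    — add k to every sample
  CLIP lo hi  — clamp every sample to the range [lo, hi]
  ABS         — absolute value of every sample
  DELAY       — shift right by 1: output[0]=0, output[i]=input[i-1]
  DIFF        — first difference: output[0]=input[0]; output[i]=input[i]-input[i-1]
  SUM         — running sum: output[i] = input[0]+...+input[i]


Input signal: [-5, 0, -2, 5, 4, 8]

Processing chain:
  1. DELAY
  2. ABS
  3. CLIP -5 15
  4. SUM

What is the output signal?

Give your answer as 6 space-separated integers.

Answer: 0 5 5 7 12 16

Derivation:
Input: [-5, 0, -2, 5, 4, 8]
Stage 1 (DELAY): [0, -5, 0, -2, 5, 4] = [0, -5, 0, -2, 5, 4] -> [0, -5, 0, -2, 5, 4]
Stage 2 (ABS): |0|=0, |-5|=5, |0|=0, |-2|=2, |5|=5, |4|=4 -> [0, 5, 0, 2, 5, 4]
Stage 3 (CLIP -5 15): clip(0,-5,15)=0, clip(5,-5,15)=5, clip(0,-5,15)=0, clip(2,-5,15)=2, clip(5,-5,15)=5, clip(4,-5,15)=4 -> [0, 5, 0, 2, 5, 4]
Stage 4 (SUM): sum[0..0]=0, sum[0..1]=5, sum[0..2]=5, sum[0..3]=7, sum[0..4]=12, sum[0..5]=16 -> [0, 5, 5, 7, 12, 16]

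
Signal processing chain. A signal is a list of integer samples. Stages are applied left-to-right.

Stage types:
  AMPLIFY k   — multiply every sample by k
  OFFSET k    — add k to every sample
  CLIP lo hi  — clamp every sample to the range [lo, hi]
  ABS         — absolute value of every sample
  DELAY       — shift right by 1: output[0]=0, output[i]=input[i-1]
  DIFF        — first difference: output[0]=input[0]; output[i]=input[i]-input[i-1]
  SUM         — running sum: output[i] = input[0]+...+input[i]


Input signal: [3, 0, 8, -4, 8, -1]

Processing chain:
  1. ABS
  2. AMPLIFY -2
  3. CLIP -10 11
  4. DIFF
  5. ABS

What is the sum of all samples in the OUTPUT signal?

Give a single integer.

Answer: 34

Derivation:
Input: [3, 0, 8, -4, 8, -1]
Stage 1 (ABS): |3|=3, |0|=0, |8|=8, |-4|=4, |8|=8, |-1|=1 -> [3, 0, 8, 4, 8, 1]
Stage 2 (AMPLIFY -2): 3*-2=-6, 0*-2=0, 8*-2=-16, 4*-2=-8, 8*-2=-16, 1*-2=-2 -> [-6, 0, -16, -8, -16, -2]
Stage 3 (CLIP -10 11): clip(-6,-10,11)=-6, clip(0,-10,11)=0, clip(-16,-10,11)=-10, clip(-8,-10,11)=-8, clip(-16,-10,11)=-10, clip(-2,-10,11)=-2 -> [-6, 0, -10, -8, -10, -2]
Stage 4 (DIFF): s[0]=-6, 0--6=6, -10-0=-10, -8--10=2, -10--8=-2, -2--10=8 -> [-6, 6, -10, 2, -2, 8]
Stage 5 (ABS): |-6|=6, |6|=6, |-10|=10, |2|=2, |-2|=2, |8|=8 -> [6, 6, 10, 2, 2, 8]
Output sum: 34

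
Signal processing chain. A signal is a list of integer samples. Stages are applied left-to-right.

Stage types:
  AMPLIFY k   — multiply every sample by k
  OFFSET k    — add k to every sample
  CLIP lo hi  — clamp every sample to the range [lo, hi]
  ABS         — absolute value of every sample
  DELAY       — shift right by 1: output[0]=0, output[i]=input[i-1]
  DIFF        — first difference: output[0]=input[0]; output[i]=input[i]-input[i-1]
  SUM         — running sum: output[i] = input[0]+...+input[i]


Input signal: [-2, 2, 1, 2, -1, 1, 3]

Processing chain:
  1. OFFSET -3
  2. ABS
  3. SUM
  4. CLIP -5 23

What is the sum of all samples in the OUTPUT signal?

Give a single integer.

Answer: 71

Derivation:
Input: [-2, 2, 1, 2, -1, 1, 3]
Stage 1 (OFFSET -3): -2+-3=-5, 2+-3=-1, 1+-3=-2, 2+-3=-1, -1+-3=-4, 1+-3=-2, 3+-3=0 -> [-5, -1, -2, -1, -4, -2, 0]
Stage 2 (ABS): |-5|=5, |-1|=1, |-2|=2, |-1|=1, |-4|=4, |-2|=2, |0|=0 -> [5, 1, 2, 1, 4, 2, 0]
Stage 3 (SUM): sum[0..0]=5, sum[0..1]=6, sum[0..2]=8, sum[0..3]=9, sum[0..4]=13, sum[0..5]=15, sum[0..6]=15 -> [5, 6, 8, 9, 13, 15, 15]
Stage 4 (CLIP -5 23): clip(5,-5,23)=5, clip(6,-5,23)=6, clip(8,-5,23)=8, clip(9,-5,23)=9, clip(13,-5,23)=13, clip(15,-5,23)=15, clip(15,-5,23)=15 -> [5, 6, 8, 9, 13, 15, 15]
Output sum: 71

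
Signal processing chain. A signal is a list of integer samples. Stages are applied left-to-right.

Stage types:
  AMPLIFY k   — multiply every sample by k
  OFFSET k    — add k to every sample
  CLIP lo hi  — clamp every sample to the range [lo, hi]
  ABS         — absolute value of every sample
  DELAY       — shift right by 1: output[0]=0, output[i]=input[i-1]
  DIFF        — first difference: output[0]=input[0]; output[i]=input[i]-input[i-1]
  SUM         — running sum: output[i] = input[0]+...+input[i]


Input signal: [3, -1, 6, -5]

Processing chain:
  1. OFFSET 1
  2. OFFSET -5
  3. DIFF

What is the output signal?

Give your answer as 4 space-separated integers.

Input: [3, -1, 6, -5]
Stage 1 (OFFSET 1): 3+1=4, -1+1=0, 6+1=7, -5+1=-4 -> [4, 0, 7, -4]
Stage 2 (OFFSET -5): 4+-5=-1, 0+-5=-5, 7+-5=2, -4+-5=-9 -> [-1, -5, 2, -9]
Stage 3 (DIFF): s[0]=-1, -5--1=-4, 2--5=7, -9-2=-11 -> [-1, -4, 7, -11]

Answer: -1 -4 7 -11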